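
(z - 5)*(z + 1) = z^2 - 4*z - 5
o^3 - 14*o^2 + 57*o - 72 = (o - 8)*(o - 3)^2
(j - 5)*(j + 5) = j^2 - 25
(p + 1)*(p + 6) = p^2 + 7*p + 6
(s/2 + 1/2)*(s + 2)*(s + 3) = s^3/2 + 3*s^2 + 11*s/2 + 3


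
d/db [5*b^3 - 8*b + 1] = 15*b^2 - 8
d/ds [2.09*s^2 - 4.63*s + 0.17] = 4.18*s - 4.63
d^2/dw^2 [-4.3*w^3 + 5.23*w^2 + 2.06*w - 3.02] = 10.46 - 25.8*w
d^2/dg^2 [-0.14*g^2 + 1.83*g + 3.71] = -0.280000000000000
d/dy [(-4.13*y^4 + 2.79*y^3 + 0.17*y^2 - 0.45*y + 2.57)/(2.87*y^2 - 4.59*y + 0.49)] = (-23.7062*y^5 + 64.8774*y^4 - 33.707*y^3 + 4.6125*y^2 - 14.5852*y + 11.5758)/(8.2369*y^4 - 26.3466*y^3 + 23.8807*y^2 - 4.4982*y + 0.2401)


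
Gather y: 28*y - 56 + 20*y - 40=48*y - 96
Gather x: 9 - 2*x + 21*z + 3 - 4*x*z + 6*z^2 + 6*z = x*(-4*z - 2) + 6*z^2 + 27*z + 12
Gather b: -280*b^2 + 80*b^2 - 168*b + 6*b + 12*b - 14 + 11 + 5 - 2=-200*b^2 - 150*b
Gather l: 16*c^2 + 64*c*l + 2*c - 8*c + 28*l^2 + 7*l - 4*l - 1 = 16*c^2 - 6*c + 28*l^2 + l*(64*c + 3) - 1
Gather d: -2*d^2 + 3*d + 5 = -2*d^2 + 3*d + 5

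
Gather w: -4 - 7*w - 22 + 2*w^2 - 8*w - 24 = 2*w^2 - 15*w - 50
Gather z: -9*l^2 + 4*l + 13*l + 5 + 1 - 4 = -9*l^2 + 17*l + 2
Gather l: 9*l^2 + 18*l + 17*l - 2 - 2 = 9*l^2 + 35*l - 4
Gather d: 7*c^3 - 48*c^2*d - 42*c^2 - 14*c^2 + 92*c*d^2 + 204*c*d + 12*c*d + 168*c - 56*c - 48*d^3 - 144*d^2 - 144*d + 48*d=7*c^3 - 56*c^2 + 112*c - 48*d^3 + d^2*(92*c - 144) + d*(-48*c^2 + 216*c - 96)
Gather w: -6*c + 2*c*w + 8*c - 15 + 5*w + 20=2*c + w*(2*c + 5) + 5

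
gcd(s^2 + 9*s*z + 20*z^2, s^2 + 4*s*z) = s + 4*z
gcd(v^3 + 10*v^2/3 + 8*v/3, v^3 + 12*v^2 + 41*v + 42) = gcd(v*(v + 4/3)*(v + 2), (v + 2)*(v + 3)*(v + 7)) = v + 2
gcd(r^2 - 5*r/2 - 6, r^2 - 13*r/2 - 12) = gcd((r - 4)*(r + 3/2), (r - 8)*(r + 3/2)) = r + 3/2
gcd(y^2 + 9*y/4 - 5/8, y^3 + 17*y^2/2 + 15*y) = y + 5/2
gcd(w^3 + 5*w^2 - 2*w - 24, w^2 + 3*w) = w + 3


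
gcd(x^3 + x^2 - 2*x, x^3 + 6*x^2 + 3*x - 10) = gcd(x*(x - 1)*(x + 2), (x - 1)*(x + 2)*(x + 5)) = x^2 + x - 2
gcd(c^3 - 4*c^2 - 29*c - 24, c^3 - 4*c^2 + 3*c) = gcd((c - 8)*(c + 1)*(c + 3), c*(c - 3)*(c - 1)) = 1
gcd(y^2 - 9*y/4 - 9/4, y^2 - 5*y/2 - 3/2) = y - 3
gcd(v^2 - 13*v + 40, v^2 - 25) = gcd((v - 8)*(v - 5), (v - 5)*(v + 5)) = v - 5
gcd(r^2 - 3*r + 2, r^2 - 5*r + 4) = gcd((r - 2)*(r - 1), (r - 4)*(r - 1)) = r - 1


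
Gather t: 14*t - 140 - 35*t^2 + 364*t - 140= -35*t^2 + 378*t - 280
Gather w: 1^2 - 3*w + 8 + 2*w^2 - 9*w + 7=2*w^2 - 12*w + 16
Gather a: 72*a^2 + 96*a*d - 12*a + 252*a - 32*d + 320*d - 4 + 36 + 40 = 72*a^2 + a*(96*d + 240) + 288*d + 72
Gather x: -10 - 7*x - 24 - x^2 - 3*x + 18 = -x^2 - 10*x - 16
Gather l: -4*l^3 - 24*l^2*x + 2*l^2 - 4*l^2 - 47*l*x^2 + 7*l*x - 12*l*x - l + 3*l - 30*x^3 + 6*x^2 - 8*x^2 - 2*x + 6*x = -4*l^3 + l^2*(-24*x - 2) + l*(-47*x^2 - 5*x + 2) - 30*x^3 - 2*x^2 + 4*x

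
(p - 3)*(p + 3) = p^2 - 9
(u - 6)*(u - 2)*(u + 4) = u^3 - 4*u^2 - 20*u + 48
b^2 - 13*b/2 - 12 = (b - 8)*(b + 3/2)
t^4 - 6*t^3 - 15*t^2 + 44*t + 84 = (t - 7)*(t - 3)*(t + 2)^2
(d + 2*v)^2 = d^2 + 4*d*v + 4*v^2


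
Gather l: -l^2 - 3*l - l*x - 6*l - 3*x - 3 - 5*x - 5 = -l^2 + l*(-x - 9) - 8*x - 8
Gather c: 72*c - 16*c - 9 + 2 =56*c - 7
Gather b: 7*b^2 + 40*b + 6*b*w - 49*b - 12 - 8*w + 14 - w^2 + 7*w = 7*b^2 + b*(6*w - 9) - w^2 - w + 2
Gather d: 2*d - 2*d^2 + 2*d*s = -2*d^2 + d*(2*s + 2)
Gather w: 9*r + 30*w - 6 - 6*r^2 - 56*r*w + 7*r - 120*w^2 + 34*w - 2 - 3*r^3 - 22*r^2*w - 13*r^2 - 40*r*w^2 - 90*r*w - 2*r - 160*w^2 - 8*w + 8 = -3*r^3 - 19*r^2 + 14*r + w^2*(-40*r - 280) + w*(-22*r^2 - 146*r + 56)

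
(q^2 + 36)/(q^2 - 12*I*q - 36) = (q + 6*I)/(q - 6*I)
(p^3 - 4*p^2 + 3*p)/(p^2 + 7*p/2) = 2*(p^2 - 4*p + 3)/(2*p + 7)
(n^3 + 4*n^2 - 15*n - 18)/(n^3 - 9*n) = (n^2 + 7*n + 6)/(n*(n + 3))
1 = 1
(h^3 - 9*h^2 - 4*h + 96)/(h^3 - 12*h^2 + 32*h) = (h + 3)/h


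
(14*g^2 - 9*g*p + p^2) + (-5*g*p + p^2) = 14*g^2 - 14*g*p + 2*p^2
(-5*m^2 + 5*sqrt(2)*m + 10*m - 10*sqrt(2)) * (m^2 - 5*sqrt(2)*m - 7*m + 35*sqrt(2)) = -5*m^4 + 30*sqrt(2)*m^3 + 45*m^3 - 270*sqrt(2)*m^2 - 120*m^2 + 450*m + 420*sqrt(2)*m - 700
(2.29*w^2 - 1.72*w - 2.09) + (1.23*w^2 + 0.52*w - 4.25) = 3.52*w^2 - 1.2*w - 6.34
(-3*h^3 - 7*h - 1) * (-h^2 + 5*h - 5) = 3*h^5 - 15*h^4 + 22*h^3 - 34*h^2 + 30*h + 5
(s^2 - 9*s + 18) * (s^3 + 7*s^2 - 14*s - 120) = s^5 - 2*s^4 - 59*s^3 + 132*s^2 + 828*s - 2160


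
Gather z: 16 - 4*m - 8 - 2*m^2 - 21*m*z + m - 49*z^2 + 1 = -2*m^2 - 21*m*z - 3*m - 49*z^2 + 9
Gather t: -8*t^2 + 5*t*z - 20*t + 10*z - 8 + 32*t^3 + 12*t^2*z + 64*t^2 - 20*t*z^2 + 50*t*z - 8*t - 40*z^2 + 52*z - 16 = 32*t^3 + t^2*(12*z + 56) + t*(-20*z^2 + 55*z - 28) - 40*z^2 + 62*z - 24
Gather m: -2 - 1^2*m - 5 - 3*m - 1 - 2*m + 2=-6*m - 6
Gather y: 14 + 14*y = 14*y + 14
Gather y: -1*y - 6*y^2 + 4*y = -6*y^2 + 3*y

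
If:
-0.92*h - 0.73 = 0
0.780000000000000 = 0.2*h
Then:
No Solution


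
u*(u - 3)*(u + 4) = u^3 + u^2 - 12*u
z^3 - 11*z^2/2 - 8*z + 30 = (z - 6)*(z - 2)*(z + 5/2)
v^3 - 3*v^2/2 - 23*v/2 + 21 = (v - 3)*(v - 2)*(v + 7/2)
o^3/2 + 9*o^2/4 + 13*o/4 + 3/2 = (o/2 + 1/2)*(o + 3/2)*(o + 2)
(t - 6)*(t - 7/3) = t^2 - 25*t/3 + 14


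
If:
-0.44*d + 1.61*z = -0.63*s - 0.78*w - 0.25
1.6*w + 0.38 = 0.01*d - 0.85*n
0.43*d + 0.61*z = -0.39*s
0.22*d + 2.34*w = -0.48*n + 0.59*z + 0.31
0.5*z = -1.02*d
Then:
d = 0.17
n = -0.82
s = 0.35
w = 0.20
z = -0.34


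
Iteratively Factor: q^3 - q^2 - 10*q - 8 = (q + 1)*(q^2 - 2*q - 8) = (q + 1)*(q + 2)*(q - 4)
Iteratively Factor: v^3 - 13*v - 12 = (v + 1)*(v^2 - v - 12) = (v - 4)*(v + 1)*(v + 3)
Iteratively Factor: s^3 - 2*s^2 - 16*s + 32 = (s - 2)*(s^2 - 16) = (s - 4)*(s - 2)*(s + 4)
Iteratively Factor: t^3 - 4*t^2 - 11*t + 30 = (t + 3)*(t^2 - 7*t + 10) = (t - 2)*(t + 3)*(t - 5)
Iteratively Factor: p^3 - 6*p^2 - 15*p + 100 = (p - 5)*(p^2 - p - 20) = (p - 5)^2*(p + 4)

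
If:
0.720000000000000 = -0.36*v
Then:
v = -2.00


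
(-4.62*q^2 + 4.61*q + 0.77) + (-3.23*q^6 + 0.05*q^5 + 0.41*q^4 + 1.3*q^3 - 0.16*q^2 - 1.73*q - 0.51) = -3.23*q^6 + 0.05*q^5 + 0.41*q^4 + 1.3*q^3 - 4.78*q^2 + 2.88*q + 0.26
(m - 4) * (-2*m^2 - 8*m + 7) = -2*m^3 + 39*m - 28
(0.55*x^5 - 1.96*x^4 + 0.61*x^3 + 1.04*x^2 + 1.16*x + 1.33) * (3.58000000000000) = 1.969*x^5 - 7.0168*x^4 + 2.1838*x^3 + 3.7232*x^2 + 4.1528*x + 4.7614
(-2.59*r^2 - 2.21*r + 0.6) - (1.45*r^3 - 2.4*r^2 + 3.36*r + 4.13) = -1.45*r^3 - 0.19*r^2 - 5.57*r - 3.53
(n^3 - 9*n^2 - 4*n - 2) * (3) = 3*n^3 - 27*n^2 - 12*n - 6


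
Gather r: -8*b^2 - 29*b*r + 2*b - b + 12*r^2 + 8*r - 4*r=-8*b^2 + b + 12*r^2 + r*(4 - 29*b)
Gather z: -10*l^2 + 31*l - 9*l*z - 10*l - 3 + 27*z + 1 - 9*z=-10*l^2 + 21*l + z*(18 - 9*l) - 2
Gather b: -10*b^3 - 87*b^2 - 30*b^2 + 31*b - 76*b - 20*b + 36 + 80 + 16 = -10*b^3 - 117*b^2 - 65*b + 132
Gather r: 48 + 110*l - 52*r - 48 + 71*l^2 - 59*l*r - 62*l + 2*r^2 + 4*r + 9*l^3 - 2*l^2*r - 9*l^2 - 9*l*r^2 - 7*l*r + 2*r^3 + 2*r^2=9*l^3 + 62*l^2 + 48*l + 2*r^3 + r^2*(4 - 9*l) + r*(-2*l^2 - 66*l - 48)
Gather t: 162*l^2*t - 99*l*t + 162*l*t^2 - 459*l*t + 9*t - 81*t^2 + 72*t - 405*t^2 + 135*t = t^2*(162*l - 486) + t*(162*l^2 - 558*l + 216)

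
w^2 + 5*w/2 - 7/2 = (w - 1)*(w + 7/2)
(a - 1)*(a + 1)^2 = a^3 + a^2 - a - 1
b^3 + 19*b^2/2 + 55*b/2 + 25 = (b + 2)*(b + 5/2)*(b + 5)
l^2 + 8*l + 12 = (l + 2)*(l + 6)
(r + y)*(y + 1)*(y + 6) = r*y^2 + 7*r*y + 6*r + y^3 + 7*y^2 + 6*y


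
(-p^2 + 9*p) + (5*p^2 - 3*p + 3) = 4*p^2 + 6*p + 3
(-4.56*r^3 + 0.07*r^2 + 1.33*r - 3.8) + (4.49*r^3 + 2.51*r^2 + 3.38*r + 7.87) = -0.0699999999999994*r^3 + 2.58*r^2 + 4.71*r + 4.07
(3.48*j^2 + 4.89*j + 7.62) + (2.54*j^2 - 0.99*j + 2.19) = 6.02*j^2 + 3.9*j + 9.81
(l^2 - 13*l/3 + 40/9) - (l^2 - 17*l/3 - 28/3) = 4*l/3 + 124/9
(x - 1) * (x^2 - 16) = x^3 - x^2 - 16*x + 16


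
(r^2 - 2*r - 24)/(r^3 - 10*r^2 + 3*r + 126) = (r + 4)/(r^2 - 4*r - 21)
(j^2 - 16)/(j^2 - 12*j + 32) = (j + 4)/(j - 8)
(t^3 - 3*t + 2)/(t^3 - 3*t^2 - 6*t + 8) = (t - 1)/(t - 4)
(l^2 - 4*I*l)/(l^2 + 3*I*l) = (l - 4*I)/(l + 3*I)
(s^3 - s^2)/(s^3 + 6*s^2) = (s - 1)/(s + 6)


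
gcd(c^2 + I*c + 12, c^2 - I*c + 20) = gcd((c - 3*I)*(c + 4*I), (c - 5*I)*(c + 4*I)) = c + 4*I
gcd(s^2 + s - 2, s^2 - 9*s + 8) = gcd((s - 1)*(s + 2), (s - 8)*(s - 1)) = s - 1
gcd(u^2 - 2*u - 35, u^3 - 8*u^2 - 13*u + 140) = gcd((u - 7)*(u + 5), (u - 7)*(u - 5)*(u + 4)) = u - 7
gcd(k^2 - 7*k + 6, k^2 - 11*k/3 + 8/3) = k - 1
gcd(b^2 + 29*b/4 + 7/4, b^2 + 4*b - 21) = b + 7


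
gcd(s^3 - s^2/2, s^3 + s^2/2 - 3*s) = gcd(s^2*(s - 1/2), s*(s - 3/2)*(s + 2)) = s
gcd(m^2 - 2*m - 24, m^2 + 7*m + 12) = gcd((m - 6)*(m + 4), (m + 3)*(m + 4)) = m + 4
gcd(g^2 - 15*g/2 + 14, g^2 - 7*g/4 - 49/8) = g - 7/2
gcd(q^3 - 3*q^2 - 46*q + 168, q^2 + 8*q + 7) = q + 7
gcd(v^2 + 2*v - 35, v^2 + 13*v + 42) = v + 7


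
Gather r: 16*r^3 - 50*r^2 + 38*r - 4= 16*r^3 - 50*r^2 + 38*r - 4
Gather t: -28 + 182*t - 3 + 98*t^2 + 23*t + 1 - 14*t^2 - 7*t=84*t^2 + 198*t - 30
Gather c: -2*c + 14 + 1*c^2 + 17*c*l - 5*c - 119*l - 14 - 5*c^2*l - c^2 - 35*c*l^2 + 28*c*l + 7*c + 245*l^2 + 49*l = -5*c^2*l + c*(-35*l^2 + 45*l) + 245*l^2 - 70*l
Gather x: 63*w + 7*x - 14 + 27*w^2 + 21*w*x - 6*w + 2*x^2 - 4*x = 27*w^2 + 57*w + 2*x^2 + x*(21*w + 3) - 14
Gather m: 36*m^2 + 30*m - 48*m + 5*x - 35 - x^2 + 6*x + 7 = 36*m^2 - 18*m - x^2 + 11*x - 28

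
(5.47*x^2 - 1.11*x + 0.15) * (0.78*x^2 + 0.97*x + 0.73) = 4.2666*x^4 + 4.4401*x^3 + 3.0334*x^2 - 0.6648*x + 0.1095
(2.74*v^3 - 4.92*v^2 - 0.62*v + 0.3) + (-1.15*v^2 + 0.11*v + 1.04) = 2.74*v^3 - 6.07*v^2 - 0.51*v + 1.34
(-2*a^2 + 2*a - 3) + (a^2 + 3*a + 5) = -a^2 + 5*a + 2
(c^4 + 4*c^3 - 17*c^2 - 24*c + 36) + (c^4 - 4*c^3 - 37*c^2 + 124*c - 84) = 2*c^4 - 54*c^2 + 100*c - 48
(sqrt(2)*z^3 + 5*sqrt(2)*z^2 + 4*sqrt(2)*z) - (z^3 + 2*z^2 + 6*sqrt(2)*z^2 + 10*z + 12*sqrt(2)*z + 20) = -z^3 + sqrt(2)*z^3 - 2*z^2 - sqrt(2)*z^2 - 8*sqrt(2)*z - 10*z - 20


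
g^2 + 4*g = g*(g + 4)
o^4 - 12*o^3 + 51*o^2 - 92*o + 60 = (o - 5)*(o - 3)*(o - 2)^2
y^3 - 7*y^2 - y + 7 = (y - 7)*(y - 1)*(y + 1)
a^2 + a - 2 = (a - 1)*(a + 2)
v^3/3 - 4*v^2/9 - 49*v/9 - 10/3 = (v/3 + 1)*(v - 5)*(v + 2/3)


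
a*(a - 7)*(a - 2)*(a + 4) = a^4 - 5*a^3 - 22*a^2 + 56*a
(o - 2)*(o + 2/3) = o^2 - 4*o/3 - 4/3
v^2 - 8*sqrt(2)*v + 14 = (v - 7*sqrt(2))*(v - sqrt(2))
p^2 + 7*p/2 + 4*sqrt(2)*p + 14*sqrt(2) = (p + 7/2)*(p + 4*sqrt(2))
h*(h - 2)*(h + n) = h^3 + h^2*n - 2*h^2 - 2*h*n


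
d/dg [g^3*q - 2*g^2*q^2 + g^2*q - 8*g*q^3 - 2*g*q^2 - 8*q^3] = q*(3*g^2 - 4*g*q + 2*g - 8*q^2 - 2*q)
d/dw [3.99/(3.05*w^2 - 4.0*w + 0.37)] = (15.96 - 24.339*w)/(3.05*w^2 - 4.0*w + 0.37)^2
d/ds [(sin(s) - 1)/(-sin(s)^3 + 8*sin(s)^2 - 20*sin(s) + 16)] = (-7*sin(s) - cos(2*s) + 3)*cos(s)/((sin(s) - 4)^2*(sin(s) - 2)^3)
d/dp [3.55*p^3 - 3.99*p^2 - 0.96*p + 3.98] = 10.65*p^2 - 7.98*p - 0.96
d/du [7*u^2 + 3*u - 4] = 14*u + 3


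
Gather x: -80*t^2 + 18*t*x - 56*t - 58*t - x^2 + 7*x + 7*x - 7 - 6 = -80*t^2 - 114*t - x^2 + x*(18*t + 14) - 13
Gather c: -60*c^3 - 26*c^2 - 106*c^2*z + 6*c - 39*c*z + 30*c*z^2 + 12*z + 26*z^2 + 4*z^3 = -60*c^3 + c^2*(-106*z - 26) + c*(30*z^2 - 39*z + 6) + 4*z^3 + 26*z^2 + 12*z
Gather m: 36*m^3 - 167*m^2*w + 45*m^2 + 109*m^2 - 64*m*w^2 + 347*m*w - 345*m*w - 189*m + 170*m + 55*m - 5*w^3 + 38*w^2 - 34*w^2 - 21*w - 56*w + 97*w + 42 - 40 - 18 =36*m^3 + m^2*(154 - 167*w) + m*(-64*w^2 + 2*w + 36) - 5*w^3 + 4*w^2 + 20*w - 16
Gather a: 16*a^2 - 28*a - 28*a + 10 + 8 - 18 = 16*a^2 - 56*a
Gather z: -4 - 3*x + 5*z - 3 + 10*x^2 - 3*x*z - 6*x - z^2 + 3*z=10*x^2 - 9*x - z^2 + z*(8 - 3*x) - 7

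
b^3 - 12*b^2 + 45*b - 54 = (b - 6)*(b - 3)^2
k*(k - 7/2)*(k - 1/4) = k^3 - 15*k^2/4 + 7*k/8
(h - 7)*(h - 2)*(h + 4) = h^3 - 5*h^2 - 22*h + 56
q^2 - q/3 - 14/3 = (q - 7/3)*(q + 2)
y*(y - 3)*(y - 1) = y^3 - 4*y^2 + 3*y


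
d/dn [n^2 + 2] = 2*n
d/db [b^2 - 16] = 2*b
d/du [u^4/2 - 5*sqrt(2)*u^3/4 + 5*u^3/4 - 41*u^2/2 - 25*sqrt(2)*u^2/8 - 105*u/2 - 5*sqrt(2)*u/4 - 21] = 2*u^3 - 15*sqrt(2)*u^2/4 + 15*u^2/4 - 41*u - 25*sqrt(2)*u/4 - 105/2 - 5*sqrt(2)/4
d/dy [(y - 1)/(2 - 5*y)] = -3/(5*y - 2)^2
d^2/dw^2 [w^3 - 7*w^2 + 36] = 6*w - 14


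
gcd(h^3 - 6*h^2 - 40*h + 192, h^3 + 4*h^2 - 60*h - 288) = h^2 - 2*h - 48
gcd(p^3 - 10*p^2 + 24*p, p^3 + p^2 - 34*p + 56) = p - 4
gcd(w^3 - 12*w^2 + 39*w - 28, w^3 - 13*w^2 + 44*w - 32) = w^2 - 5*w + 4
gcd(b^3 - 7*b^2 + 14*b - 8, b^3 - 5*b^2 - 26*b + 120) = b - 4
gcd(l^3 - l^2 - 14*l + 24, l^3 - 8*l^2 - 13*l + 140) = l + 4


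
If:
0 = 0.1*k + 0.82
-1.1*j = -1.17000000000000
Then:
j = 1.06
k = -8.20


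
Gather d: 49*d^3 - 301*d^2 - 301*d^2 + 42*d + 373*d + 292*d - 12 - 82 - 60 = 49*d^3 - 602*d^2 + 707*d - 154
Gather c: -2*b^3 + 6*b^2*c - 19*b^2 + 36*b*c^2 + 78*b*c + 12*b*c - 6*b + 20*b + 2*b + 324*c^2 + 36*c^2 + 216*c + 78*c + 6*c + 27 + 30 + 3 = -2*b^3 - 19*b^2 + 16*b + c^2*(36*b + 360) + c*(6*b^2 + 90*b + 300) + 60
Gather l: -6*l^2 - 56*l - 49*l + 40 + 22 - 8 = -6*l^2 - 105*l + 54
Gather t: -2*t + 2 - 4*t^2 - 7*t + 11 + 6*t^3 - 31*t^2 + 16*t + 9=6*t^3 - 35*t^2 + 7*t + 22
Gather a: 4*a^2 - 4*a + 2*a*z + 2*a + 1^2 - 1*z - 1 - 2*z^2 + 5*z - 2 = 4*a^2 + a*(2*z - 2) - 2*z^2 + 4*z - 2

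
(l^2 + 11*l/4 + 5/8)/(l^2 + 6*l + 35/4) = (4*l + 1)/(2*(2*l + 7))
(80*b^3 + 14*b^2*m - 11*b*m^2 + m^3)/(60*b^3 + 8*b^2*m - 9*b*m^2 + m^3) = (8*b - m)/(6*b - m)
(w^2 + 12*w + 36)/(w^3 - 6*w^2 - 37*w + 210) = (w + 6)/(w^2 - 12*w + 35)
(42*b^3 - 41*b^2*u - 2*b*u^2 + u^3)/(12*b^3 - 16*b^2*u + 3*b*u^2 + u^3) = (-7*b + u)/(-2*b + u)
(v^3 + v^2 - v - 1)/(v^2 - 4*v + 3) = (v^2 + 2*v + 1)/(v - 3)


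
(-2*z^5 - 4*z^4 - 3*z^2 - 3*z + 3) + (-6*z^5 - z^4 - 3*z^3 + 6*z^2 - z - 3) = -8*z^5 - 5*z^4 - 3*z^3 + 3*z^2 - 4*z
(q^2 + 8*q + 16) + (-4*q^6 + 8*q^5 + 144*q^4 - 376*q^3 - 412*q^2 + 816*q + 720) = -4*q^6 + 8*q^5 + 144*q^4 - 376*q^3 - 411*q^2 + 824*q + 736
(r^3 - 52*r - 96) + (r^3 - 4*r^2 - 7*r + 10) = 2*r^3 - 4*r^2 - 59*r - 86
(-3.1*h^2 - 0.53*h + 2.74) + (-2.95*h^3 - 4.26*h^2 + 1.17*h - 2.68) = -2.95*h^3 - 7.36*h^2 + 0.64*h + 0.0600000000000001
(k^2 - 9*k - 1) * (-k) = -k^3 + 9*k^2 + k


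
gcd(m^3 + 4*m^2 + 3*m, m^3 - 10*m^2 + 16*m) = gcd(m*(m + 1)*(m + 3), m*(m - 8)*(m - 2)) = m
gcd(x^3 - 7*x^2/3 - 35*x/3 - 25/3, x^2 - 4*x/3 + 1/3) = 1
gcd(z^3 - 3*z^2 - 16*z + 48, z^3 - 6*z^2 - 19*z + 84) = z^2 + z - 12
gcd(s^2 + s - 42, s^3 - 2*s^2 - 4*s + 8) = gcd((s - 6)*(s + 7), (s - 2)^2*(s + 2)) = 1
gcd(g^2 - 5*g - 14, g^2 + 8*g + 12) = g + 2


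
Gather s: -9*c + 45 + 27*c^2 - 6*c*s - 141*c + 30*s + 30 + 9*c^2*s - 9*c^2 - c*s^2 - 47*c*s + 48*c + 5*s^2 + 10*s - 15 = 18*c^2 - 102*c + s^2*(5 - c) + s*(9*c^2 - 53*c + 40) + 60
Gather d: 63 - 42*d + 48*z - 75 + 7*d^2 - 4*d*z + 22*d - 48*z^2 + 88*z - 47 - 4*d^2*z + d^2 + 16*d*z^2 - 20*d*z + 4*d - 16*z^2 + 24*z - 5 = d^2*(8 - 4*z) + d*(16*z^2 - 24*z - 16) - 64*z^2 + 160*z - 64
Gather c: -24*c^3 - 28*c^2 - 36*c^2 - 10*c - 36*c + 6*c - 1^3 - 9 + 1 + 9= -24*c^3 - 64*c^2 - 40*c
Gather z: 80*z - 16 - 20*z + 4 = 60*z - 12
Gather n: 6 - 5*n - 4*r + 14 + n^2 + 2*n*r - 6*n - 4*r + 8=n^2 + n*(2*r - 11) - 8*r + 28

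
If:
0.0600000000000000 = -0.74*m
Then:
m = -0.08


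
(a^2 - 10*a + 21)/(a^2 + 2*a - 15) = (a - 7)/(a + 5)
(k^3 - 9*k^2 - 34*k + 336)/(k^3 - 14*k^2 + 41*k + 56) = (k + 6)/(k + 1)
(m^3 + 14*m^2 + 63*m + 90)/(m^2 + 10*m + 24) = (m^2 + 8*m + 15)/(m + 4)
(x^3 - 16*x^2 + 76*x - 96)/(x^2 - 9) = (x^3 - 16*x^2 + 76*x - 96)/(x^2 - 9)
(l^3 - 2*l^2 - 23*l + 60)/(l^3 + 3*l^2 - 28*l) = (l^2 + 2*l - 15)/(l*(l + 7))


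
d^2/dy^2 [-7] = 0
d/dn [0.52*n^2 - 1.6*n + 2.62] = 1.04*n - 1.6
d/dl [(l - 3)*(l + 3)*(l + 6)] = 3*l^2 + 12*l - 9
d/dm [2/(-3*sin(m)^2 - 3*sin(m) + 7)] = 6*(2*sin(m) + 1)*cos(m)/(3*sin(m)^2 + 3*sin(m) - 7)^2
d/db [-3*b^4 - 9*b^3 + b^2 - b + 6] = -12*b^3 - 27*b^2 + 2*b - 1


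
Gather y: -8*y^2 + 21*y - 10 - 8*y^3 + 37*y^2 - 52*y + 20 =-8*y^3 + 29*y^2 - 31*y + 10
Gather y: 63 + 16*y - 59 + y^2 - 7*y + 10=y^2 + 9*y + 14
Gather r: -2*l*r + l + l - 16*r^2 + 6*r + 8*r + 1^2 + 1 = 2*l - 16*r^2 + r*(14 - 2*l) + 2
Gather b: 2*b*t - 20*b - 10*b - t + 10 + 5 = b*(2*t - 30) - t + 15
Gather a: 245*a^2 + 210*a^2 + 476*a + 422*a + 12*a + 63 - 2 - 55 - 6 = 455*a^2 + 910*a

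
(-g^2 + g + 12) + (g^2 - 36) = g - 24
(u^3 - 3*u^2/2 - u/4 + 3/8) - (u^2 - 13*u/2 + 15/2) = u^3 - 5*u^2/2 + 25*u/4 - 57/8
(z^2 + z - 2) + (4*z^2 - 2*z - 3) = 5*z^2 - z - 5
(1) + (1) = 2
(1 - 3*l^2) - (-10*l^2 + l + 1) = 7*l^2 - l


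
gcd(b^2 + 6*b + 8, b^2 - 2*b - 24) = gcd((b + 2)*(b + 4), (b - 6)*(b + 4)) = b + 4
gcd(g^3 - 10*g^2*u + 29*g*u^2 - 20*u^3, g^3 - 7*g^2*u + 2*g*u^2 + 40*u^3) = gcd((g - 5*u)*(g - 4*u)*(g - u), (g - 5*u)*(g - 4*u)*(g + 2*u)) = g^2 - 9*g*u + 20*u^2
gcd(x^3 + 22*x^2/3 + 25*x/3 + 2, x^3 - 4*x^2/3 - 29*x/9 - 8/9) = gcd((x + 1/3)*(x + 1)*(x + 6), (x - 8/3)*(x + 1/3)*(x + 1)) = x^2 + 4*x/3 + 1/3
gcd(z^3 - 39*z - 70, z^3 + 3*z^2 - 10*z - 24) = z + 2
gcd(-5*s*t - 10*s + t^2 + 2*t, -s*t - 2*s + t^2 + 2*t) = t + 2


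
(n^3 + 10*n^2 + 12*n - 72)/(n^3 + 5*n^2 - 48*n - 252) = (n - 2)/(n - 7)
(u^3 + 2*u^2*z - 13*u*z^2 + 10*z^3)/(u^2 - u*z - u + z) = (u^2 + 3*u*z - 10*z^2)/(u - 1)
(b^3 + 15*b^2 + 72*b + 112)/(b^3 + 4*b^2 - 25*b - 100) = (b^2 + 11*b + 28)/(b^2 - 25)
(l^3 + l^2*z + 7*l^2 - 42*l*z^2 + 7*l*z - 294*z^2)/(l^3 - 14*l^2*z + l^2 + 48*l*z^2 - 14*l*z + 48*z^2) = (-l^2 - 7*l*z - 7*l - 49*z)/(-l^2 + 8*l*z - l + 8*z)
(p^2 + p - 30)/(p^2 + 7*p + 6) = (p - 5)/(p + 1)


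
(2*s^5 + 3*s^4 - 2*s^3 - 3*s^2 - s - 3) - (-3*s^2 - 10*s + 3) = 2*s^5 + 3*s^4 - 2*s^3 + 9*s - 6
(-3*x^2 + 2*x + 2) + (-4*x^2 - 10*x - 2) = -7*x^2 - 8*x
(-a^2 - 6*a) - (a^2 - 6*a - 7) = 7 - 2*a^2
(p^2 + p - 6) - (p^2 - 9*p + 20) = 10*p - 26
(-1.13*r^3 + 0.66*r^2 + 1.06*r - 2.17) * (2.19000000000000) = -2.4747*r^3 + 1.4454*r^2 + 2.3214*r - 4.7523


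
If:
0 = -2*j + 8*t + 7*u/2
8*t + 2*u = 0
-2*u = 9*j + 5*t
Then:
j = 0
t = 0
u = 0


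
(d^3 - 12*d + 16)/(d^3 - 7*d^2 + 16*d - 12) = (d + 4)/(d - 3)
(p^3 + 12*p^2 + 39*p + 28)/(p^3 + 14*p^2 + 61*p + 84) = (p + 1)/(p + 3)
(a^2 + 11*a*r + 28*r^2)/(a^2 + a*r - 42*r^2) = (-a - 4*r)/(-a + 6*r)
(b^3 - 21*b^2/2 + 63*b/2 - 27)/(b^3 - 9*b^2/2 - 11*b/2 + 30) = (2*b^2 - 15*b + 18)/(2*b^2 - 3*b - 20)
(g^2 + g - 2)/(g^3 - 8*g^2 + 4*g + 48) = (g - 1)/(g^2 - 10*g + 24)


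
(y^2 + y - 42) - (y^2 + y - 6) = -36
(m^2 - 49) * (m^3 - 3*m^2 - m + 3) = m^5 - 3*m^4 - 50*m^3 + 150*m^2 + 49*m - 147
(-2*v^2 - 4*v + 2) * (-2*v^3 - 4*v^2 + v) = 4*v^5 + 16*v^4 + 10*v^3 - 12*v^2 + 2*v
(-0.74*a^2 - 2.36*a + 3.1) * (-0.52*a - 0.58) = 0.3848*a^3 + 1.6564*a^2 - 0.2432*a - 1.798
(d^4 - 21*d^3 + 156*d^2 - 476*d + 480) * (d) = d^5 - 21*d^4 + 156*d^3 - 476*d^2 + 480*d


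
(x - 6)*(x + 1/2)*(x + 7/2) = x^3 - 2*x^2 - 89*x/4 - 21/2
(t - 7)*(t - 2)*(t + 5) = t^3 - 4*t^2 - 31*t + 70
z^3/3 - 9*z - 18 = (z/3 + 1)*(z - 6)*(z + 3)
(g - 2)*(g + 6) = g^2 + 4*g - 12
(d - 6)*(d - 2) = d^2 - 8*d + 12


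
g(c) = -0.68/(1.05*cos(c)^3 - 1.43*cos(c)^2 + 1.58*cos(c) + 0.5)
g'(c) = -0.68*(3.15*sin(c)*cos(c)^2 - 2.86*sin(c)*cos(c) + 1.58*sin(c))/(1.05*cos(c)^3 - 1.43*cos(c)^2 + 1.58*cos(c) + 0.5)^2 = (-2.142*cos(c)^2 + 1.9448*cos(c) - 1.0744)*sin(c)/(1.05*cos(c)^3 - 1.43*cos(c)^2 + 1.58*cos(c) + 0.5)^2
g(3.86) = 0.35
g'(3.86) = 0.65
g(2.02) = 1.26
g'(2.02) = -7.13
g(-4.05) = 0.54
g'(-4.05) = -1.54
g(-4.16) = 0.78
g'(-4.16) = -2.99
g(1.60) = -1.50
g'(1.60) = -5.53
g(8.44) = 0.69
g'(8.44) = -2.39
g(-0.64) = -0.49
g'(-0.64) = 0.28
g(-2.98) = 0.20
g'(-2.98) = 0.07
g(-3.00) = 0.20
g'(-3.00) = 0.06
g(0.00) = -0.40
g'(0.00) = 0.00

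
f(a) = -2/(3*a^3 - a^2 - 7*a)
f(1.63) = 1.86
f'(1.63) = 23.64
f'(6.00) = 0.00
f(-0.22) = -1.37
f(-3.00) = 0.03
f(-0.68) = -0.60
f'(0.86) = -0.18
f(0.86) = 0.41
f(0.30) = 0.95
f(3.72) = -0.02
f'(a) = -2*(-9*a^2 + 2*a + 7)/(3*a^3 - a^2 - 7*a)^2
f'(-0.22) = -5.75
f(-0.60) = -0.63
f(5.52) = -0.00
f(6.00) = 0.00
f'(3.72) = 0.02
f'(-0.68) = -0.26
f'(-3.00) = 0.03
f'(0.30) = -3.05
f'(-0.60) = -0.50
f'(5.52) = 0.00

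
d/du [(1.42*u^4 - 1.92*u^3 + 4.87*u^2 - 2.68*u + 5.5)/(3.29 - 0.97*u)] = (-4.1322*u^4 + 22.412*u^3 - 23.6743*u^2 + 32.0446*u - 3.4822)/(0.9409*u^2 - 6.3826*u + 10.8241)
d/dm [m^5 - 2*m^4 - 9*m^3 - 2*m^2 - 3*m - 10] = 5*m^4 - 8*m^3 - 27*m^2 - 4*m - 3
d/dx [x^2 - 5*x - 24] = 2*x - 5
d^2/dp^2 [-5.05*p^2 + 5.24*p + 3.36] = -10.1000000000000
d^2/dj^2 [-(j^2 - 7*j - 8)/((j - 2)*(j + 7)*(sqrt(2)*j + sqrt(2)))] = sqrt(2)*(-j^3 + 24*j^2 + 78*j + 242)/(j^6 + 15*j^5 + 33*j^4 - 295*j^3 - 462*j^2 + 2940*j - 2744)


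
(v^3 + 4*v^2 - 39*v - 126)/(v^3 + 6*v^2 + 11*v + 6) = (v^2 + v - 42)/(v^2 + 3*v + 2)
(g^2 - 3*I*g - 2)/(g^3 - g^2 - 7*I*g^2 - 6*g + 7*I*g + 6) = (g - 2*I)/(g^2 - g*(1 + 6*I) + 6*I)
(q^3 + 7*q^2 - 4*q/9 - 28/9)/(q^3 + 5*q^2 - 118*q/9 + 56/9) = (3*q + 2)/(3*q - 4)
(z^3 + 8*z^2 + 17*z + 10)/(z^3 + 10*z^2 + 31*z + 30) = (z + 1)/(z + 3)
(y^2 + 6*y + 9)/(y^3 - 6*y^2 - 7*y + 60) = (y + 3)/(y^2 - 9*y + 20)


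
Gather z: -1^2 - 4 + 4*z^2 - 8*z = 4*z^2 - 8*z - 5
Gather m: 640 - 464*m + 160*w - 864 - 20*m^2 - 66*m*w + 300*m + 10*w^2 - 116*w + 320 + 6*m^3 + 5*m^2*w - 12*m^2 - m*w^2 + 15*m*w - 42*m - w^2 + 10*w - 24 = 6*m^3 + m^2*(5*w - 32) + m*(-w^2 - 51*w - 206) + 9*w^2 + 54*w + 72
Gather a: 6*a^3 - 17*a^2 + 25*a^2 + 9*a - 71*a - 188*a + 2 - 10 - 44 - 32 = 6*a^3 + 8*a^2 - 250*a - 84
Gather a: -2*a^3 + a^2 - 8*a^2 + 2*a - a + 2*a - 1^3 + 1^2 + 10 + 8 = -2*a^3 - 7*a^2 + 3*a + 18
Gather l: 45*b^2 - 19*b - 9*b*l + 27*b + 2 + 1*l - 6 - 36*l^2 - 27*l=45*b^2 + 8*b - 36*l^2 + l*(-9*b - 26) - 4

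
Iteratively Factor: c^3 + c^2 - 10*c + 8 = (c - 2)*(c^2 + 3*c - 4) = (c - 2)*(c - 1)*(c + 4)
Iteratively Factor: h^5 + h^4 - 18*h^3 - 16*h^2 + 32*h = (h - 4)*(h^4 + 5*h^3 + 2*h^2 - 8*h) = (h - 4)*(h + 2)*(h^3 + 3*h^2 - 4*h) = (h - 4)*(h + 2)*(h + 4)*(h^2 - h) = h*(h - 4)*(h + 2)*(h + 4)*(h - 1)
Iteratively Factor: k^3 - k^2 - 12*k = (k - 4)*(k^2 + 3*k) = (k - 4)*(k + 3)*(k)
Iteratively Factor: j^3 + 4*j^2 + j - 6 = (j + 2)*(j^2 + 2*j - 3) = (j + 2)*(j + 3)*(j - 1)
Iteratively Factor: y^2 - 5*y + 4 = (y - 1)*(y - 4)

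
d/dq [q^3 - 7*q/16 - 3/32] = 3*q^2 - 7/16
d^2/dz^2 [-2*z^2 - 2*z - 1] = -4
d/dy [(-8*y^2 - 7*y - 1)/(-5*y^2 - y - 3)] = (-27*y^2 + 38*y + 20)/(25*y^4 + 10*y^3 + 31*y^2 + 6*y + 9)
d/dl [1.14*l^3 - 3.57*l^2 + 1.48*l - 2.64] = 3.42*l^2 - 7.14*l + 1.48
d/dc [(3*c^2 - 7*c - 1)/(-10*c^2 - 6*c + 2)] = (-22*c^2 - 2*c - 5)/(25*c^4 + 30*c^3 - c^2 - 6*c + 1)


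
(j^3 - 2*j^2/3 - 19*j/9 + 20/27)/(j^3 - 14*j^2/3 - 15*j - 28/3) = (j^2 - 2*j + 5/9)/(j^2 - 6*j - 7)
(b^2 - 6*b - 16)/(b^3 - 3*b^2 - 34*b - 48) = 1/(b + 3)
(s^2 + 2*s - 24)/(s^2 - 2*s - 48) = (s - 4)/(s - 8)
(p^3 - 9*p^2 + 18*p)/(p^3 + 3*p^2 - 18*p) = (p - 6)/(p + 6)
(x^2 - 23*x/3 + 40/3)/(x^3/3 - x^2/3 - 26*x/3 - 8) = (-3*x^2 + 23*x - 40)/(-x^3 + x^2 + 26*x + 24)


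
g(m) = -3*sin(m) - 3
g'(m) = -3*cos(m)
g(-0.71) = -1.04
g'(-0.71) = -2.28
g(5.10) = -0.22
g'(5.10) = -1.13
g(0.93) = -5.40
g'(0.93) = -1.79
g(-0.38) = -1.89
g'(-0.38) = -2.79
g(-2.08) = -0.38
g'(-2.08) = 1.46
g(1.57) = -6.00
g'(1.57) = -0.00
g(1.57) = -6.00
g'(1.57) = -0.00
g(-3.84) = -4.93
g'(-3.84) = 2.30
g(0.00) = -3.00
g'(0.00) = -3.00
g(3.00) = -3.42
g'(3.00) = 2.97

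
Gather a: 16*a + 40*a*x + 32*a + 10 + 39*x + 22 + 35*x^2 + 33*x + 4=a*(40*x + 48) + 35*x^2 + 72*x + 36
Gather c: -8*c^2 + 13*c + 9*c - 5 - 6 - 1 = -8*c^2 + 22*c - 12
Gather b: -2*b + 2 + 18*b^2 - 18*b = 18*b^2 - 20*b + 2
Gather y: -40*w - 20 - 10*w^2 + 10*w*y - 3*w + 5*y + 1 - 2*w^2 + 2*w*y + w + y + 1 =-12*w^2 - 42*w + y*(12*w + 6) - 18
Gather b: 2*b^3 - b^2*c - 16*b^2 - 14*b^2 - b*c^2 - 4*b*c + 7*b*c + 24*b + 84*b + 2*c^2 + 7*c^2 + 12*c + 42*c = 2*b^3 + b^2*(-c - 30) + b*(-c^2 + 3*c + 108) + 9*c^2 + 54*c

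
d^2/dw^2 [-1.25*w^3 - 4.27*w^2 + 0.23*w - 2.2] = -7.5*w - 8.54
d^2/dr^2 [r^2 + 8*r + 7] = 2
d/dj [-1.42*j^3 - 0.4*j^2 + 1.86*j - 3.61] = -4.26*j^2 - 0.8*j + 1.86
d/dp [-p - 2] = -1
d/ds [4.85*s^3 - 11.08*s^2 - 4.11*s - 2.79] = 14.55*s^2 - 22.16*s - 4.11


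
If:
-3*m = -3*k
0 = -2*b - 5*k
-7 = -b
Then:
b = 7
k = -14/5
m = -14/5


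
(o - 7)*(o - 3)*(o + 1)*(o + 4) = o^4 - 5*o^3 - 25*o^2 + 65*o + 84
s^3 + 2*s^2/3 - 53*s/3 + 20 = (s - 3)*(s - 4/3)*(s + 5)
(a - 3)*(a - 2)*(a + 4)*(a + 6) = a^4 + 5*a^3 - 20*a^2 - 60*a + 144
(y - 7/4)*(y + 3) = y^2 + 5*y/4 - 21/4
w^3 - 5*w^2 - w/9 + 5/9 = (w - 5)*(w - 1/3)*(w + 1/3)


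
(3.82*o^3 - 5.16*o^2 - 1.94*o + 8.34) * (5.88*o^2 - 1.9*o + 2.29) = 22.4616*o^5 - 37.5988*o^4 + 7.1446*o^3 + 40.9088*o^2 - 20.2886*o + 19.0986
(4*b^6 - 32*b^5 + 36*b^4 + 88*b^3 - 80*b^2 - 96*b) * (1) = 4*b^6 - 32*b^5 + 36*b^4 + 88*b^3 - 80*b^2 - 96*b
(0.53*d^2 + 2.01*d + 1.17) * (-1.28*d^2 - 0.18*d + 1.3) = -0.6784*d^4 - 2.6682*d^3 - 1.1704*d^2 + 2.4024*d + 1.521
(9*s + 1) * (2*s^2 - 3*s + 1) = 18*s^3 - 25*s^2 + 6*s + 1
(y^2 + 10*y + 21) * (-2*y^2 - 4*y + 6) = -2*y^4 - 24*y^3 - 76*y^2 - 24*y + 126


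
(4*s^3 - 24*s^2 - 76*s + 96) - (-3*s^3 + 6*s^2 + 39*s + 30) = 7*s^3 - 30*s^2 - 115*s + 66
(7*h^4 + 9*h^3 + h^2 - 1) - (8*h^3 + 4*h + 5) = 7*h^4 + h^3 + h^2 - 4*h - 6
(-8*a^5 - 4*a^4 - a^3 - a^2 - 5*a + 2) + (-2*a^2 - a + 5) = -8*a^5 - 4*a^4 - a^3 - 3*a^2 - 6*a + 7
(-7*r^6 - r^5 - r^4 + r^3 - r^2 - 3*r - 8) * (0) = 0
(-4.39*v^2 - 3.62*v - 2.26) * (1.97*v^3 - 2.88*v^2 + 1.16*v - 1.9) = -8.6483*v^5 + 5.5118*v^4 + 0.881*v^3 + 10.6506*v^2 + 4.2564*v + 4.294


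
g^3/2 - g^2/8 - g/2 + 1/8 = (g/2 + 1/2)*(g - 1)*(g - 1/4)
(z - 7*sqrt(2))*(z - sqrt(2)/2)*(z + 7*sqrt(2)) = z^3 - sqrt(2)*z^2/2 - 98*z + 49*sqrt(2)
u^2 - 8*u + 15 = (u - 5)*(u - 3)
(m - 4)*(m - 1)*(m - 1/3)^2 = m^4 - 17*m^3/3 + 67*m^2/9 - 29*m/9 + 4/9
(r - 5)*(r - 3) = r^2 - 8*r + 15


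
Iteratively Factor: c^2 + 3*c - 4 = (c + 4)*(c - 1)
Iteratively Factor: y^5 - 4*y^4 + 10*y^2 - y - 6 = (y + 1)*(y^4 - 5*y^3 + 5*y^2 + 5*y - 6) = (y + 1)^2*(y^3 - 6*y^2 + 11*y - 6) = (y - 1)*(y + 1)^2*(y^2 - 5*y + 6) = (y - 3)*(y - 1)*(y + 1)^2*(y - 2)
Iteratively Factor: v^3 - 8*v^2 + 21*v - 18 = (v - 2)*(v^2 - 6*v + 9) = (v - 3)*(v - 2)*(v - 3)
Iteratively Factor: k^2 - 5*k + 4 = (k - 4)*(k - 1)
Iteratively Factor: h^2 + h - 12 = (h + 4)*(h - 3)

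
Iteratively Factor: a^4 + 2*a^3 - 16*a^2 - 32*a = (a)*(a^3 + 2*a^2 - 16*a - 32) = a*(a + 4)*(a^2 - 2*a - 8) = a*(a - 4)*(a + 4)*(a + 2)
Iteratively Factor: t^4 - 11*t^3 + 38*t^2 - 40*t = (t - 2)*(t^3 - 9*t^2 + 20*t) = (t - 5)*(t - 2)*(t^2 - 4*t) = t*(t - 5)*(t - 2)*(t - 4)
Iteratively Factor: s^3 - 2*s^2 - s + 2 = (s - 1)*(s^2 - s - 2) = (s - 1)*(s + 1)*(s - 2)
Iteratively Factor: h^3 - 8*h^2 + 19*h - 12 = (h - 4)*(h^2 - 4*h + 3) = (h - 4)*(h - 1)*(h - 3)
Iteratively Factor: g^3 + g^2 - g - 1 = (g - 1)*(g^2 + 2*g + 1) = (g - 1)*(g + 1)*(g + 1)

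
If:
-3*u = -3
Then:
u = 1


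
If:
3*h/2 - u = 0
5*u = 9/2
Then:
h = 3/5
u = 9/10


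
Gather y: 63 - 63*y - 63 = -63*y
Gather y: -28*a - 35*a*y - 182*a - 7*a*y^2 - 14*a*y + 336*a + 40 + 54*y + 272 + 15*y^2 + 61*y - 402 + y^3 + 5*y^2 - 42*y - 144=126*a + y^3 + y^2*(20 - 7*a) + y*(73 - 49*a) - 234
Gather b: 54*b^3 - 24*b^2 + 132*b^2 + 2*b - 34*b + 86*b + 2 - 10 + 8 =54*b^3 + 108*b^2 + 54*b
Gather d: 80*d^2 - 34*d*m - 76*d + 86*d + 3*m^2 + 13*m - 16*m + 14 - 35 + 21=80*d^2 + d*(10 - 34*m) + 3*m^2 - 3*m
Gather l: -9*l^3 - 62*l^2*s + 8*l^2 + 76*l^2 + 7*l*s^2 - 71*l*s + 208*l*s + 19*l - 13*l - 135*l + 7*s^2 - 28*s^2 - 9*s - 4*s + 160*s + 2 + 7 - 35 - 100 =-9*l^3 + l^2*(84 - 62*s) + l*(7*s^2 + 137*s - 129) - 21*s^2 + 147*s - 126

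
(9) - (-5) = 14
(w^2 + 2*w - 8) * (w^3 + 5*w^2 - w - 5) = w^5 + 7*w^4 + w^3 - 47*w^2 - 2*w + 40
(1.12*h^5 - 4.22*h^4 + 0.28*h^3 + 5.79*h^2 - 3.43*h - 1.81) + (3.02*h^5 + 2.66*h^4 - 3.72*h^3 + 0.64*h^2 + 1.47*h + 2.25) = 4.14*h^5 - 1.56*h^4 - 3.44*h^3 + 6.43*h^2 - 1.96*h + 0.44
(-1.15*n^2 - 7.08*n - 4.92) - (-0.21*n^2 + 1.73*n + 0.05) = -0.94*n^2 - 8.81*n - 4.97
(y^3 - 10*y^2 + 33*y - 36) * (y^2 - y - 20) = y^5 - 11*y^4 + 23*y^3 + 131*y^2 - 624*y + 720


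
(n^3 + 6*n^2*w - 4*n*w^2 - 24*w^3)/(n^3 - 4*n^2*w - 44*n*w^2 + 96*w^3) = (-n - 2*w)/(-n + 8*w)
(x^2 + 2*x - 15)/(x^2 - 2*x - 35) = (x - 3)/(x - 7)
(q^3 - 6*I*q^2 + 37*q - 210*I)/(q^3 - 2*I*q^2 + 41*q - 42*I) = (q - 5*I)/(q - I)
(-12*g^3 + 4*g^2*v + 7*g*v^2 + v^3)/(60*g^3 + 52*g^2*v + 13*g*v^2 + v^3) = (-g + v)/(5*g + v)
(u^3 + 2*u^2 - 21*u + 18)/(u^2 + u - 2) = (u^2 + 3*u - 18)/(u + 2)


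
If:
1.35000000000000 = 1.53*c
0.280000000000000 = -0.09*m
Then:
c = 0.88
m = -3.11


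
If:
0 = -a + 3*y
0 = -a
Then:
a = 0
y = 0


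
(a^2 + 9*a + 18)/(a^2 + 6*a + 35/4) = 4*(a^2 + 9*a + 18)/(4*a^2 + 24*a + 35)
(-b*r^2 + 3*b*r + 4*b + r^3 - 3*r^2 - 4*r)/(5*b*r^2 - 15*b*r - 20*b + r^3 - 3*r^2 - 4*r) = (-b + r)/(5*b + r)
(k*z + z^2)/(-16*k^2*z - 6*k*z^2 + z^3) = (k + z)/(-16*k^2 - 6*k*z + z^2)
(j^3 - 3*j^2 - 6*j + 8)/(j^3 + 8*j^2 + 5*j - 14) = (j - 4)/(j + 7)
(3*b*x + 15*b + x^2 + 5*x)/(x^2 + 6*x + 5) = (3*b + x)/(x + 1)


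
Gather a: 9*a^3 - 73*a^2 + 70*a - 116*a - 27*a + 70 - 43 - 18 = 9*a^3 - 73*a^2 - 73*a + 9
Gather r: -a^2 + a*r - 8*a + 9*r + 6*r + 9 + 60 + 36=-a^2 - 8*a + r*(a + 15) + 105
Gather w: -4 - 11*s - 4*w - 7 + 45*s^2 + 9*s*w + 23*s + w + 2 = 45*s^2 + 12*s + w*(9*s - 3) - 9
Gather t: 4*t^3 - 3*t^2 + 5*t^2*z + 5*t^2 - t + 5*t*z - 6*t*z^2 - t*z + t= 4*t^3 + t^2*(5*z + 2) + t*(-6*z^2 + 4*z)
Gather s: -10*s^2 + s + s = -10*s^2 + 2*s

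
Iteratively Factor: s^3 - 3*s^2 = (s)*(s^2 - 3*s) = s^2*(s - 3)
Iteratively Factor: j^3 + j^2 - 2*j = (j + 2)*(j^2 - j) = (j - 1)*(j + 2)*(j)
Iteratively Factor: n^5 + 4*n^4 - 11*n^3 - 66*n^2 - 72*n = (n + 3)*(n^4 + n^3 - 14*n^2 - 24*n) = n*(n + 3)*(n^3 + n^2 - 14*n - 24) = n*(n - 4)*(n + 3)*(n^2 + 5*n + 6) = n*(n - 4)*(n + 2)*(n + 3)*(n + 3)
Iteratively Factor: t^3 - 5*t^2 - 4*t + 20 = (t - 2)*(t^2 - 3*t - 10) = (t - 2)*(t + 2)*(t - 5)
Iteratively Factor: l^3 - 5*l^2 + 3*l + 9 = (l + 1)*(l^2 - 6*l + 9) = (l - 3)*(l + 1)*(l - 3)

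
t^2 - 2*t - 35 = (t - 7)*(t + 5)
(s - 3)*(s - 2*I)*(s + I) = s^3 - 3*s^2 - I*s^2 + 2*s + 3*I*s - 6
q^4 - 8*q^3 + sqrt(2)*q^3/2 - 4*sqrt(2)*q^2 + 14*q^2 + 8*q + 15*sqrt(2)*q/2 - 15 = (q - 5)*(q - 3)*(q - sqrt(2)/2)*(q + sqrt(2))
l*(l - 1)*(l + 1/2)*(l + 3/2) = l^4 + l^3 - 5*l^2/4 - 3*l/4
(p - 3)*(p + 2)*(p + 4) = p^3 + 3*p^2 - 10*p - 24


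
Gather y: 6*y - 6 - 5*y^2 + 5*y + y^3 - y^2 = y^3 - 6*y^2 + 11*y - 6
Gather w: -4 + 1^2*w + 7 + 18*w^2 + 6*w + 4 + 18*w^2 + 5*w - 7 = 36*w^2 + 12*w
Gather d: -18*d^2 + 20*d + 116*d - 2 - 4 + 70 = -18*d^2 + 136*d + 64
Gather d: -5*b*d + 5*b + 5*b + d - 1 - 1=10*b + d*(1 - 5*b) - 2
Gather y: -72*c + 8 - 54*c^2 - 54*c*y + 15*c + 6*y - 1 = -54*c^2 - 57*c + y*(6 - 54*c) + 7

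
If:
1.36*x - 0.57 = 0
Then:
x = 0.42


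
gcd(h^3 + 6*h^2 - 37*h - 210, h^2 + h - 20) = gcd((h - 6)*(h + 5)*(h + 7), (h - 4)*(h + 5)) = h + 5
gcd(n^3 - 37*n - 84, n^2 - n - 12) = n + 3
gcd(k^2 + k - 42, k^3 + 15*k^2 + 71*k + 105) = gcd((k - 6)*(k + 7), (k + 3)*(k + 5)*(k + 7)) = k + 7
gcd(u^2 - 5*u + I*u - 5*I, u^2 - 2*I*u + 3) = u + I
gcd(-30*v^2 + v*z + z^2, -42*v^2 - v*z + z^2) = 6*v + z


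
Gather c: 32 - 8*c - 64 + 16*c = 8*c - 32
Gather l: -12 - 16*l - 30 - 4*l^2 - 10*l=-4*l^2 - 26*l - 42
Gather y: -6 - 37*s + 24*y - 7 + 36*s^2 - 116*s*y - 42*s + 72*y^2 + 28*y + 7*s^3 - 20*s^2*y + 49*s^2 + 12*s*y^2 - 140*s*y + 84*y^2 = 7*s^3 + 85*s^2 - 79*s + y^2*(12*s + 156) + y*(-20*s^2 - 256*s + 52) - 13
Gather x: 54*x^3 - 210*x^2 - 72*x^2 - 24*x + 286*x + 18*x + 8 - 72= 54*x^3 - 282*x^2 + 280*x - 64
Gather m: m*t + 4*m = m*(t + 4)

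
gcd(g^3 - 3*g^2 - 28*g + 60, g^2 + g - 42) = g - 6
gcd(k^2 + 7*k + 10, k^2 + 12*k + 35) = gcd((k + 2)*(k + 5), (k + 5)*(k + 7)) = k + 5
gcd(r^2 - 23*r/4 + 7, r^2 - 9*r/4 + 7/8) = r - 7/4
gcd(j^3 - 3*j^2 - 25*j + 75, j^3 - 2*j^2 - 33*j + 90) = j^2 - 8*j + 15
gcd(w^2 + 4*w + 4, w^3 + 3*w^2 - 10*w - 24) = w + 2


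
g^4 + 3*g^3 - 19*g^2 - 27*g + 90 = (g - 3)*(g - 2)*(g + 3)*(g + 5)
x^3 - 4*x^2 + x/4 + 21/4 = (x - 7/2)*(x - 3/2)*(x + 1)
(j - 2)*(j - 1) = j^2 - 3*j + 2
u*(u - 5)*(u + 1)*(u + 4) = u^4 - 21*u^2 - 20*u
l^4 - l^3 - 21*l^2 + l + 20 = (l - 5)*(l - 1)*(l + 1)*(l + 4)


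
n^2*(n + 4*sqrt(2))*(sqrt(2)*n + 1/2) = sqrt(2)*n^4 + 17*n^3/2 + 2*sqrt(2)*n^2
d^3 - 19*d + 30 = (d - 3)*(d - 2)*(d + 5)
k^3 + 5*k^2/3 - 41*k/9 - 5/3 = (k - 5/3)*(k + 1/3)*(k + 3)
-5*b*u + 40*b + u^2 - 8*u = (-5*b + u)*(u - 8)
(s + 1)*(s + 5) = s^2 + 6*s + 5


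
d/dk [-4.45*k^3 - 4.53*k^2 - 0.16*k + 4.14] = -13.35*k^2 - 9.06*k - 0.16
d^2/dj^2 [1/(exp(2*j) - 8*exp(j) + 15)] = 4*((2 - exp(j))*(exp(2*j) - 8*exp(j) + 15) + 2*(exp(j) - 4)^2*exp(j))*exp(j)/(exp(2*j) - 8*exp(j) + 15)^3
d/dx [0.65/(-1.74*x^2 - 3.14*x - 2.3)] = (2.262*x + 2.041)/(1.74*x^2 + 3.14*x + 2.3)^2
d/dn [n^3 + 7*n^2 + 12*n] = 3*n^2 + 14*n + 12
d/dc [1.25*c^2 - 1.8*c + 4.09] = 2.5*c - 1.8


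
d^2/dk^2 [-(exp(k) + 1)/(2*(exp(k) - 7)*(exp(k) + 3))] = (-exp(4*k) - 8*exp(3*k) - 114*exp(2*k) - 16*exp(k) - 357)*exp(k)/(2*(exp(6*k) - 12*exp(5*k) - 15*exp(4*k) + 440*exp(3*k) + 315*exp(2*k) - 5292*exp(k) - 9261))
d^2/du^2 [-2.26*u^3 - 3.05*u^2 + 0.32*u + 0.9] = -13.56*u - 6.1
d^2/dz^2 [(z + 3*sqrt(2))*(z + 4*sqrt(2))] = 2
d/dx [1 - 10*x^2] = -20*x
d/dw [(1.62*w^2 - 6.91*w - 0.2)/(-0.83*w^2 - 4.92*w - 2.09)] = (-13.7057*w^2 - 7.1036*w + 13.4579)/(0.6889*w^4 + 8.1672*w^3 + 27.6758*w^2 + 20.5656*w + 4.3681)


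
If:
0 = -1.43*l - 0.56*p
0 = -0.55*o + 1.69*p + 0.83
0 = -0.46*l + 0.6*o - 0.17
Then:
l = 0.14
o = 0.39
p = -0.36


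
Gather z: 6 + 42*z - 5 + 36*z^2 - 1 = 36*z^2 + 42*z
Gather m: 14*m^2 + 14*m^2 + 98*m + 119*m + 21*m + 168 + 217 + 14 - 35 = 28*m^2 + 238*m + 364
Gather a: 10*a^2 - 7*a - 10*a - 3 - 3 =10*a^2 - 17*a - 6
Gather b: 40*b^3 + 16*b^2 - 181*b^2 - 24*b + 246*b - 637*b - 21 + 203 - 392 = 40*b^3 - 165*b^2 - 415*b - 210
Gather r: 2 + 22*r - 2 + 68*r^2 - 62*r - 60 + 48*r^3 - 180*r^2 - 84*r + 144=48*r^3 - 112*r^2 - 124*r + 84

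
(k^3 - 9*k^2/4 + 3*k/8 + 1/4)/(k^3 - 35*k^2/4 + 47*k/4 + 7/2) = (k - 1/2)/(k - 7)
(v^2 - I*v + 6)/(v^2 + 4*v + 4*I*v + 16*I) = (v^2 - I*v + 6)/(v^2 + 4*v*(1 + I) + 16*I)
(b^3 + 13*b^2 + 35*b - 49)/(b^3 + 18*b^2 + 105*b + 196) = (b - 1)/(b + 4)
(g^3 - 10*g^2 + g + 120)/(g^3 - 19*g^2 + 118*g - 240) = (g + 3)/(g - 6)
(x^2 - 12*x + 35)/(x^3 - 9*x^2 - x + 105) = 1/(x + 3)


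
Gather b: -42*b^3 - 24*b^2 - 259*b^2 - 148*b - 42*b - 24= -42*b^3 - 283*b^2 - 190*b - 24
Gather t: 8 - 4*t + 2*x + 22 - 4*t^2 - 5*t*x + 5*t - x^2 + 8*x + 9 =-4*t^2 + t*(1 - 5*x) - x^2 + 10*x + 39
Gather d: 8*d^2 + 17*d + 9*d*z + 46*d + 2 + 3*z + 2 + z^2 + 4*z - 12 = 8*d^2 + d*(9*z + 63) + z^2 + 7*z - 8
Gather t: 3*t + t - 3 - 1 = 4*t - 4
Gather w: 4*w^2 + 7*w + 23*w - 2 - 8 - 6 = 4*w^2 + 30*w - 16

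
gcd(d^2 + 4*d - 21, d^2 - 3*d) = d - 3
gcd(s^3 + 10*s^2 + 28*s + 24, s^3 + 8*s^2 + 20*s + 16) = s^2 + 4*s + 4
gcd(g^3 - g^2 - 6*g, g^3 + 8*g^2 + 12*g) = g^2 + 2*g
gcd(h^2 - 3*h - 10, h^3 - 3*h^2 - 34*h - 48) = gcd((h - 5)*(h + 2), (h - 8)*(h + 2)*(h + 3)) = h + 2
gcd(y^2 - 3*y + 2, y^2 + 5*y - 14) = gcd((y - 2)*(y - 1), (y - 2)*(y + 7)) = y - 2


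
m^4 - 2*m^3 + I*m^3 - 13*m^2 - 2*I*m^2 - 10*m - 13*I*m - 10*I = (m - 5)*(m + 1)*(m + 2)*(m + I)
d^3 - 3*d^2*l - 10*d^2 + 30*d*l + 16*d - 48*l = (d - 8)*(d - 2)*(d - 3*l)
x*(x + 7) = x^2 + 7*x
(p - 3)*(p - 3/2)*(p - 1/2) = p^3 - 5*p^2 + 27*p/4 - 9/4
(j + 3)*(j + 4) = j^2 + 7*j + 12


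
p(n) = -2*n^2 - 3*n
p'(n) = -4*n - 3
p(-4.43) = -25.96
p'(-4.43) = 14.72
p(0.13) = -0.42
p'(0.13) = -3.52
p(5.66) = -81.05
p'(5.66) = -25.64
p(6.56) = -105.75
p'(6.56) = -29.24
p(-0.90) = 1.08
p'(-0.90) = 0.60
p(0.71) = -3.14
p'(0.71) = -5.84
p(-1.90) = -1.52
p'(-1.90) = 4.60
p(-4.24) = -23.24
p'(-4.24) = 13.96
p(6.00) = -90.00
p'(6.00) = -27.00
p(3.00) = -27.00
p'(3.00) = -15.00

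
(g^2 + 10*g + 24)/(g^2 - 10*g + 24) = (g^2 + 10*g + 24)/(g^2 - 10*g + 24)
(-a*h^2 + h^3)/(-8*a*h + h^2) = h*(a - h)/(8*a - h)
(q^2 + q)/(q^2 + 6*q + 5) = q/(q + 5)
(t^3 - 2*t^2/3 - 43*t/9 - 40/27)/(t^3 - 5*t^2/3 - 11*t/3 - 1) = (t^2 - t - 40/9)/(t^2 - 2*t - 3)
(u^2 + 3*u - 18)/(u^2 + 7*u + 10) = (u^2 + 3*u - 18)/(u^2 + 7*u + 10)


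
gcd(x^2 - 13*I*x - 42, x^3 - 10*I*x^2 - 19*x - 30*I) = x - 6*I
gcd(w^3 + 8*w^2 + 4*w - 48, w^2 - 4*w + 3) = 1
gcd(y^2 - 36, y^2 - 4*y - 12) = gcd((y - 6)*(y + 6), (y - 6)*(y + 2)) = y - 6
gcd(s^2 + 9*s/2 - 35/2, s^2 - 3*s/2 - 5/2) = s - 5/2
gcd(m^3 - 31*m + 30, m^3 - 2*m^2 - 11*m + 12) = m - 1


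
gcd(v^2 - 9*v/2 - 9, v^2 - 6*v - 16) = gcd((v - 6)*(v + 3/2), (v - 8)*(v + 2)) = 1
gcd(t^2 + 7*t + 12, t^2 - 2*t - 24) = t + 4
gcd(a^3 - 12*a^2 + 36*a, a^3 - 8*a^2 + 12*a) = a^2 - 6*a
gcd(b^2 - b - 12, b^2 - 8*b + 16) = b - 4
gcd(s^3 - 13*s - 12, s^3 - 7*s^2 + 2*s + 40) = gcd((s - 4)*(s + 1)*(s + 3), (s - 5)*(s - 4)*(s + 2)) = s - 4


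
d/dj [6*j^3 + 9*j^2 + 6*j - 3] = 18*j^2 + 18*j + 6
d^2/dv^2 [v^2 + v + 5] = 2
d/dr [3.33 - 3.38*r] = -3.38000000000000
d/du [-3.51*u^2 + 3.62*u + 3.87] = 3.62 - 7.02*u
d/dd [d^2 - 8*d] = 2*d - 8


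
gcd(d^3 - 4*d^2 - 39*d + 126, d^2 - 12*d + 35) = d - 7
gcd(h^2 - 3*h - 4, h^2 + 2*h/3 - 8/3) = 1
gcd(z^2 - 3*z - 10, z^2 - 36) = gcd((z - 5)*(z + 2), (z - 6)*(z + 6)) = 1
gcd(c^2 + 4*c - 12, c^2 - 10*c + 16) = c - 2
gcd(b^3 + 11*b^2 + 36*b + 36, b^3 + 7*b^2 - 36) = b^2 + 9*b + 18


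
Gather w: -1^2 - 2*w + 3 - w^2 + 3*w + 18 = -w^2 + w + 20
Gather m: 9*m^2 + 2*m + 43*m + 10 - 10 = 9*m^2 + 45*m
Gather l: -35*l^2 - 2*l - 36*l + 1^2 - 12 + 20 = -35*l^2 - 38*l + 9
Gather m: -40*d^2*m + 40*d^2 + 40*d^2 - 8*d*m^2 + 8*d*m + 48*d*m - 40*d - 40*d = 80*d^2 - 8*d*m^2 - 80*d + m*(-40*d^2 + 56*d)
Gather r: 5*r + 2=5*r + 2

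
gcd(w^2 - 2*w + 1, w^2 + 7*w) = 1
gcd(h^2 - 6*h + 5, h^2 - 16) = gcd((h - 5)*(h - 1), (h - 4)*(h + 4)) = 1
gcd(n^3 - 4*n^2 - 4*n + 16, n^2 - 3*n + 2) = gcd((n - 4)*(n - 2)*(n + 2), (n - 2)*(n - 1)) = n - 2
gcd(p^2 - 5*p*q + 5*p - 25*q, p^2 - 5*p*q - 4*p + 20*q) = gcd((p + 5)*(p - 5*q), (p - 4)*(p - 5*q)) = p - 5*q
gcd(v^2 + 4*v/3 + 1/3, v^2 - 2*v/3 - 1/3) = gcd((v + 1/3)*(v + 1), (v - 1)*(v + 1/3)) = v + 1/3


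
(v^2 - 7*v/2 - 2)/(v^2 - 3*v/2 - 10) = (2*v + 1)/(2*v + 5)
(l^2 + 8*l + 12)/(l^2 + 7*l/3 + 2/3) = 3*(l + 6)/(3*l + 1)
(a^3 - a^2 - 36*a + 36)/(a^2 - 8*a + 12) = (a^2 + 5*a - 6)/(a - 2)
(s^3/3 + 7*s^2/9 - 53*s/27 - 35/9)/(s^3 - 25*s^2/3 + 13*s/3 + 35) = (3*s^2 + 2*s - 21)/(9*(s^2 - 10*s + 21))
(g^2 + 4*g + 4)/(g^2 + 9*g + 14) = (g + 2)/(g + 7)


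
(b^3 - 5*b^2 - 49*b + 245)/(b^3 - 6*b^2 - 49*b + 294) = (b - 5)/(b - 6)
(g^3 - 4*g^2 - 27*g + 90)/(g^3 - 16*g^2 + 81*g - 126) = (g + 5)/(g - 7)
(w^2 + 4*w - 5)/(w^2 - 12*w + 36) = (w^2 + 4*w - 5)/(w^2 - 12*w + 36)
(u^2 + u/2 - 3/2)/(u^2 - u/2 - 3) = (u - 1)/(u - 2)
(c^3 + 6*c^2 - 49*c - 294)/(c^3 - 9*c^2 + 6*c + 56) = (c^2 + 13*c + 42)/(c^2 - 2*c - 8)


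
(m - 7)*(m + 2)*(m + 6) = m^3 + m^2 - 44*m - 84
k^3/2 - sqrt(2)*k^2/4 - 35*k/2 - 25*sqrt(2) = (k/2 + sqrt(2))*(k - 5*sqrt(2))*(k + 5*sqrt(2)/2)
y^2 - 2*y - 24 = (y - 6)*(y + 4)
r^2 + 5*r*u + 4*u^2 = (r + u)*(r + 4*u)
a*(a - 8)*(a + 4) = a^3 - 4*a^2 - 32*a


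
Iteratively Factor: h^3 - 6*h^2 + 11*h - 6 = (h - 1)*(h^2 - 5*h + 6) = (h - 3)*(h - 1)*(h - 2)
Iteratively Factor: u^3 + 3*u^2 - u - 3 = (u + 3)*(u^2 - 1) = (u + 1)*(u + 3)*(u - 1)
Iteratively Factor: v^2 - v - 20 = (v + 4)*(v - 5)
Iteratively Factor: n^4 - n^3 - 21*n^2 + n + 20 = (n + 4)*(n^3 - 5*n^2 - n + 5) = (n - 5)*(n + 4)*(n^2 - 1) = (n - 5)*(n + 1)*(n + 4)*(n - 1)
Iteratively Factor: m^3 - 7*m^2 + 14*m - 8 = (m - 2)*(m^2 - 5*m + 4) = (m - 2)*(m - 1)*(m - 4)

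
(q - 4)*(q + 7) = q^2 + 3*q - 28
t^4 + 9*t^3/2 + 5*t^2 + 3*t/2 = t*(t + 1/2)*(t + 1)*(t + 3)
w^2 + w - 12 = (w - 3)*(w + 4)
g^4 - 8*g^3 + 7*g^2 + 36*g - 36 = (g - 6)*(g - 3)*(g - 1)*(g + 2)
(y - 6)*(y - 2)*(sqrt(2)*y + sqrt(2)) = sqrt(2)*y^3 - 7*sqrt(2)*y^2 + 4*sqrt(2)*y + 12*sqrt(2)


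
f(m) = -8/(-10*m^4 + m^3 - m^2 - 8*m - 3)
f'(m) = -8*(40*m^3 - 3*m^2 + 2*m + 8)/(-10*m^4 + m^3 - m^2 - 8*m - 3)^2 = 8*(-40*m^3 + 3*m^2 - 2*m - 8)/(10*m^4 - m^3 + m^2 + 8*m + 3)^2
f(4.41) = 0.00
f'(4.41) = -0.00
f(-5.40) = 0.00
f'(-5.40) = 0.00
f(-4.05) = 0.00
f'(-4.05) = 0.00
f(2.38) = 0.02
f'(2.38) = -0.04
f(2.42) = 0.02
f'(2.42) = -0.04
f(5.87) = 0.00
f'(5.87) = -0.00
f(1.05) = 0.34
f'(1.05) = -0.77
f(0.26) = 1.55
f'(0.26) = -2.69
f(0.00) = 2.67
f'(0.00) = -7.11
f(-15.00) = 0.00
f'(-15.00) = 0.00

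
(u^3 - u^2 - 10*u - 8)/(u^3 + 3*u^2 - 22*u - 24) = (u + 2)/(u + 6)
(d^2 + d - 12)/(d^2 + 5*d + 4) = (d - 3)/(d + 1)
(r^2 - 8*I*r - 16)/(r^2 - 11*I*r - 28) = (r - 4*I)/(r - 7*I)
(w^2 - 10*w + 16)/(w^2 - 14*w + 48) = (w - 2)/(w - 6)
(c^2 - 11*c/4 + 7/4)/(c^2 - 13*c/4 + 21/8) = 2*(c - 1)/(2*c - 3)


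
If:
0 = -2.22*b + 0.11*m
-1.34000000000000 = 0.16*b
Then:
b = -8.38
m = -169.02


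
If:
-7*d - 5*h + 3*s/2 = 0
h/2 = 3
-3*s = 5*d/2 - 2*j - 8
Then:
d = 3*s/14 - 30/7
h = 6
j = 99*s/56 - 131/14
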